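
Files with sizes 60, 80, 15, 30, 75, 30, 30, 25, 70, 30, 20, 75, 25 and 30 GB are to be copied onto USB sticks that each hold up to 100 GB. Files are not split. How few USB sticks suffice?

7

Total = 80 + 75 + 75 + 70 + 60 + 30 + 30 + 30 + 30 + 30 + 25 + 25 + 20 + 15 = 595 GB.
Lower bound: ⌈595/100⌉ = 6 USB sticks.
A packing using 7 USB sticks:
  USB stick 1: 80 + 20 = 100
  USB stick 2: 75 + 25 = 100
  USB stick 3: 75 + 25 = 100
  USB stick 4: 70 + 30 = 100
  USB stick 5: 60 + 30 = 90
  USB stick 6: 30 + 30 + 30 = 90
  USB stick 7: 15 = 15
No arrangement into 6 USB sticks stays within capacity, so 7 is optimal.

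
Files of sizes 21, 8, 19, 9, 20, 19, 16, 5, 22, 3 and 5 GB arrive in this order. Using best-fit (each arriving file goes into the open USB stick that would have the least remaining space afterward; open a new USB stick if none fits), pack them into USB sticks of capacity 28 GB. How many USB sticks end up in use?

6

  21 → USB stick 1 (new)  [load 21/28]
  8 → USB stick 2 (new)  [load 8/28]
  19 → USB stick 2  [load 27/28]
  9 → USB stick 3 (new)  [load 9/28]
  20 → USB stick 4 (new)  [load 20/28]
  19 → USB stick 3  [load 28/28]
  16 → USB stick 5 (new)  [load 16/28]
  5 → USB stick 1  [load 26/28]
  22 → USB stick 6 (new)  [load 22/28]
  3 → USB stick 6  [load 25/28]
  5 → USB stick 4  [load 25/28]
6 USB sticks opened.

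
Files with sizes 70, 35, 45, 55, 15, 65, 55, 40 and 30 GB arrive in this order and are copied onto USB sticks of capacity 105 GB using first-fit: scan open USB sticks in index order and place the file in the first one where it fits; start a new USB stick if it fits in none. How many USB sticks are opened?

5

  70 → USB stick 1 (new)  [load 70/105]
  35 → USB stick 1  [load 105/105]
  45 → USB stick 2 (new)  [load 45/105]
  55 → USB stick 2  [load 100/105]
  15 → USB stick 3 (new)  [load 15/105]
  65 → USB stick 3  [load 80/105]
  55 → USB stick 4 (new)  [load 55/105]
  40 → USB stick 4  [load 95/105]
  30 → USB stick 5 (new)  [load 30/105]
5 USB sticks opened.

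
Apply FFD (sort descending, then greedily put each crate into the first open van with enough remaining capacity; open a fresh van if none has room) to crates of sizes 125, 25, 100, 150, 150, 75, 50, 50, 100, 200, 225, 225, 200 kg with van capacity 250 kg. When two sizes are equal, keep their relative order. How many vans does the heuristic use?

Sorted descending: 225, 225, 200, 200, 150, 150, 125, 100, 100, 75, 50, 50, 25.
  225 → van 1 (new)  [load 225/250]
  225 → van 2 (new)  [load 225/250]
  200 → van 3 (new)  [load 200/250]
  200 → van 4 (new)  [load 200/250]
  150 → van 5 (new)  [load 150/250]
  150 → van 6 (new)  [load 150/250]
  125 → van 7 (new)  [load 125/250]
  100 → van 5  [load 250/250]
  100 → van 6  [load 250/250]
  75 → van 7  [load 200/250]
  50 → van 3  [load 250/250]
  50 → van 4  [load 250/250]
  25 → van 1  [load 250/250]
7 vans opened.

7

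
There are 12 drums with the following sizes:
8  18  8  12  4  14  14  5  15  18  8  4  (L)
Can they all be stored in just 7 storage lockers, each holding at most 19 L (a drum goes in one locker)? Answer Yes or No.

No

Total = 128 L; ⌈128/19⌉ = 7.
The bound of 7 does not rule out 7, but exhaustive search shows no assignment into 7 storage lockers of capacity 19 L exists — the minimum is 8.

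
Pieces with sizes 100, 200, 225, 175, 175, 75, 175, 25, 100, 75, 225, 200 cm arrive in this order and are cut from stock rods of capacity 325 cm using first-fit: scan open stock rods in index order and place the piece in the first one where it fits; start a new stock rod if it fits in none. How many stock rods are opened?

  100 → stock rod 1 (new)  [load 100/325]
  200 → stock rod 1  [load 300/325]
  225 → stock rod 2 (new)  [load 225/325]
  175 → stock rod 3 (new)  [load 175/325]
  175 → stock rod 4 (new)  [load 175/325]
  75 → stock rod 2  [load 300/325]
  175 → stock rod 5 (new)  [load 175/325]
  25 → stock rod 1  [load 325/325]
  100 → stock rod 3  [load 275/325]
  75 → stock rod 4  [load 250/325]
  225 → stock rod 6 (new)  [load 225/325]
  200 → stock rod 7 (new)  [load 200/325]
7 stock rods opened.

7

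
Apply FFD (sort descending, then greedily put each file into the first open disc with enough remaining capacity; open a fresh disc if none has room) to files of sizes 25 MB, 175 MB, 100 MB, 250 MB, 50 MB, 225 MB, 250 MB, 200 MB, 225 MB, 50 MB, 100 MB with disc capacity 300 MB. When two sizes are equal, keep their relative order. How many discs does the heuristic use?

Sorted descending: 250, 250, 225, 225, 200, 175, 100, 100, 50, 50, 25.
  250 → disc 1 (new)  [load 250/300]
  250 → disc 2 (new)  [load 250/300]
  225 → disc 3 (new)  [load 225/300]
  225 → disc 4 (new)  [load 225/300]
  200 → disc 5 (new)  [load 200/300]
  175 → disc 6 (new)  [load 175/300]
  100 → disc 5  [load 300/300]
  100 → disc 6  [load 275/300]
  50 → disc 1  [load 300/300]
  50 → disc 2  [load 300/300]
  25 → disc 3  [load 250/300]
6 discs opened.

6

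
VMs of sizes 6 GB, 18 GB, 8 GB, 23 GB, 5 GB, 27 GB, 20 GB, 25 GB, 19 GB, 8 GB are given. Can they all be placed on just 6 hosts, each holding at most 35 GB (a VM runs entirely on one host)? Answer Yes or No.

A valid assignment using 6 hosts:
  host 1: 27 + 8 = 35
  host 2: 25 + 8 = 33
  host 3: 23 + 6 + 5 = 34
  host 4: 20 = 20
  host 5: 19 = 19
  host 6: 18 = 18
Every load is within 35 GB, so 6 hosts suffice.

Yes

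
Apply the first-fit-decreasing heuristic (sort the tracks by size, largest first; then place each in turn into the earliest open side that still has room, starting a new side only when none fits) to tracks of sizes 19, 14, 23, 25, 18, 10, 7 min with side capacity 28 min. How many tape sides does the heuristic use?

5

Sorted descending: 25, 23, 19, 18, 14, 10, 7.
  25 → side 1 (new)  [load 25/28]
  23 → side 2 (new)  [load 23/28]
  19 → side 3 (new)  [load 19/28]
  18 → side 4 (new)  [load 18/28]
  14 → side 5 (new)  [load 14/28]
  10 → side 4  [load 28/28]
  7 → side 3  [load 26/28]
5 tape sides opened.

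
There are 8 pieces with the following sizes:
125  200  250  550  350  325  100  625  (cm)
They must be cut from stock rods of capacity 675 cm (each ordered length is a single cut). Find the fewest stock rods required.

4

Total = 625 + 550 + 350 + 325 + 250 + 200 + 125 + 100 = 2525 cm.
Lower bound: ⌈2525/675⌉ = 4 stock rods.
A packing using 4 stock rods:
  stock rod 1: 625 = 625
  stock rod 2: 550 + 125 = 675
  stock rod 3: 350 + 325 = 675
  stock rod 4: 250 + 200 + 100 = 550
This matches the lower bound, so 4 is optimal.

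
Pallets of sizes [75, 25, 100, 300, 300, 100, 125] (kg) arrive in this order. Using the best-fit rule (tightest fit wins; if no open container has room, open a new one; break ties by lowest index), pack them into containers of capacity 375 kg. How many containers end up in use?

  75 → container 1 (new)  [load 75/375]
  25 → container 1  [load 100/375]
  100 → container 1  [load 200/375]
  300 → container 2 (new)  [load 300/375]
  300 → container 3 (new)  [load 300/375]
  100 → container 1  [load 300/375]
  125 → container 4 (new)  [load 125/375]
4 containers opened.

4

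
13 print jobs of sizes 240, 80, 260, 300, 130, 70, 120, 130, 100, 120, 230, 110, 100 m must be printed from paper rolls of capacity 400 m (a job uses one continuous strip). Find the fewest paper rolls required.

6

Total = 300 + 260 + 240 + 230 + 130 + 130 + 120 + 120 + 110 + 100 + 100 + 80 + 70 = 1990 m.
Lower bound: ⌈1990/400⌉ = 5 paper rolls.
A packing using 6 paper rolls:
  roll 1: 300 + 100 = 400
  roll 2: 260 + 130 = 390
  roll 3: 240 + 130 = 370
  roll 4: 230 + 120 = 350
  roll 5: 120 + 110 + 100 + 70 = 400
  roll 6: 80 = 80
No arrangement into 5 paper rolls stays within capacity, so 6 is optimal.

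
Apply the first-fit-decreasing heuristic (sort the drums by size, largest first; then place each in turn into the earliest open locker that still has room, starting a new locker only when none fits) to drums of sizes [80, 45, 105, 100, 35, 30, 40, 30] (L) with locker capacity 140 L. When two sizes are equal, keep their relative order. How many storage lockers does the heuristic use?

4

Sorted descending: 105, 100, 80, 45, 40, 35, 30, 30.
  105 → locker 1 (new)  [load 105/140]
  100 → locker 2 (new)  [load 100/140]
  80 → locker 3 (new)  [load 80/140]
  45 → locker 3  [load 125/140]
  40 → locker 2  [load 140/140]
  35 → locker 1  [load 140/140]
  30 → locker 4 (new)  [load 30/140]
  30 → locker 4  [load 60/140]
4 storage lockers opened.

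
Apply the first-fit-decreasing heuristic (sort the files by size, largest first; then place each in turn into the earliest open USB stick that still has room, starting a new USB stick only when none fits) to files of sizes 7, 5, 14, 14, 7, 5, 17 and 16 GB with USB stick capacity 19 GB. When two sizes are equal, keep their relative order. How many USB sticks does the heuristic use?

Sorted descending: 17, 16, 14, 14, 7, 7, 5, 5.
  17 → USB stick 1 (new)  [load 17/19]
  16 → USB stick 2 (new)  [load 16/19]
  14 → USB stick 3 (new)  [load 14/19]
  14 → USB stick 4 (new)  [load 14/19]
  7 → USB stick 5 (new)  [load 7/19]
  7 → USB stick 5  [load 14/19]
  5 → USB stick 3  [load 19/19]
  5 → USB stick 4  [load 19/19]
5 USB sticks opened.

5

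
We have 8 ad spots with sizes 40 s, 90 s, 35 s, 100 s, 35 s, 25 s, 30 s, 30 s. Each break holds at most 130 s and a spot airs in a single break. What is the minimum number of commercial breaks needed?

3

Total = 100 + 90 + 40 + 35 + 35 + 30 + 30 + 25 = 385 s.
Lower bound: ⌈385/130⌉ = 3 commercial breaks.
A packing using 3 commercial breaks:
  break 1: 100 + 30 = 130
  break 2: 90 + 40 = 130
  break 3: 35 + 35 + 30 + 25 = 125
This matches the lower bound, so 3 is optimal.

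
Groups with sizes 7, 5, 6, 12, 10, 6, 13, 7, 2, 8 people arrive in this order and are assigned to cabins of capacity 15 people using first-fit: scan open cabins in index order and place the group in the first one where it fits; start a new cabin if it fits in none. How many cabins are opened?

6

  7 → cabin 1 (new)  [load 7/15]
  5 → cabin 1  [load 12/15]
  6 → cabin 2 (new)  [load 6/15]
  12 → cabin 3 (new)  [load 12/15]
  10 → cabin 4 (new)  [load 10/15]
  6 → cabin 2  [load 12/15]
  13 → cabin 5 (new)  [load 13/15]
  7 → cabin 6 (new)  [load 7/15]
  2 → cabin 1  [load 14/15]
  8 → cabin 6  [load 15/15]
6 cabins opened.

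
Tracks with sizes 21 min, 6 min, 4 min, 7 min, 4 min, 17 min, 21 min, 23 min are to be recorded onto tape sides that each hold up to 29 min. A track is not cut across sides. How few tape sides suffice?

Total = 23 + 21 + 21 + 17 + 7 + 6 + 4 + 4 = 103 min.
Lower bound: ⌈103/29⌉ = 4 tape sides.
A packing using 4 tape sides:
  side 1: 23 + 6 = 29
  side 2: 21 + 7 = 28
  side 3: 21 + 4 + 4 = 29
  side 4: 17 = 17
This matches the lower bound, so 4 is optimal.

4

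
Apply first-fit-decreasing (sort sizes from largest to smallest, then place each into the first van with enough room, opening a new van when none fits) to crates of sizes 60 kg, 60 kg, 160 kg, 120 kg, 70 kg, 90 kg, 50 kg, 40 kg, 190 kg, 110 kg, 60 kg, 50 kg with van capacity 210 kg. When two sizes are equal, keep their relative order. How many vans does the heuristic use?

Sorted descending: 190, 160, 120, 110, 90, 70, 60, 60, 60, 50, 50, 40.
  190 → van 1 (new)  [load 190/210]
  160 → van 2 (new)  [load 160/210]
  120 → van 3 (new)  [load 120/210]
  110 → van 4 (new)  [load 110/210]
  90 → van 3  [load 210/210]
  70 → van 4  [load 180/210]
  60 → van 5 (new)  [load 60/210]
  60 → van 5  [load 120/210]
  60 → van 5  [load 180/210]
  50 → van 2  [load 210/210]
  50 → van 6 (new)  [load 50/210]
  40 → van 6  [load 90/210]
6 vans opened.

6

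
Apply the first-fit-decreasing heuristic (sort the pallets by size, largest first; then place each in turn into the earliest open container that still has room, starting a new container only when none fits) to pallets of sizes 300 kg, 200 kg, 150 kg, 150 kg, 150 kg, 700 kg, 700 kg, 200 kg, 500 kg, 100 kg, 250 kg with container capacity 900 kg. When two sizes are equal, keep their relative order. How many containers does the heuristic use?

4

Sorted descending: 700, 700, 500, 300, 250, 200, 200, 150, 150, 150, 100.
  700 → container 1 (new)  [load 700/900]
  700 → container 2 (new)  [load 700/900]
  500 → container 3 (new)  [load 500/900]
  300 → container 3  [load 800/900]
  250 → container 4 (new)  [load 250/900]
  200 → container 1  [load 900/900]
  200 → container 2  [load 900/900]
  150 → container 4  [load 400/900]
  150 → container 4  [load 550/900]
  150 → container 4  [load 700/900]
  100 → container 3  [load 900/900]
4 containers opened.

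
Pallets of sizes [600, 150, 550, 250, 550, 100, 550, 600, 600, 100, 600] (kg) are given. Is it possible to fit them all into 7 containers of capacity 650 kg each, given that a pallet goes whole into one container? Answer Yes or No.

Total = 4650 kg; ⌈4650/650⌉ = 8.
At least 8 containers are required, but only 7 are allowed.

No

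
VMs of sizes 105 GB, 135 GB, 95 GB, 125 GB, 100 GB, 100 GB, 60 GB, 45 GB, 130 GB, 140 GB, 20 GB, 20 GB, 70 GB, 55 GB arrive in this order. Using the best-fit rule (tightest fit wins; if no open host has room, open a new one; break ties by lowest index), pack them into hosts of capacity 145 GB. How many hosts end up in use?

  105 → host 1 (new)  [load 105/145]
  135 → host 2 (new)  [load 135/145]
  95 → host 3 (new)  [load 95/145]
  125 → host 4 (new)  [load 125/145]
  100 → host 5 (new)  [load 100/145]
  100 → host 6 (new)  [load 100/145]
  60 → host 7 (new)  [load 60/145]
  45 → host 5  [load 145/145]
  130 → host 8 (new)  [load 130/145]
  140 → host 9 (new)  [load 140/145]
  20 → host 4  [load 145/145]
  20 → host 1  [load 125/145]
  70 → host 7  [load 130/145]
  55 → host 10 (new)  [load 55/145]
10 hosts opened.

10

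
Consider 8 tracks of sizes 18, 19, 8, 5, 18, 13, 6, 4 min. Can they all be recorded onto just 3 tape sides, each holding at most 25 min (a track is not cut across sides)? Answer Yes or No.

No

Total = 91 min; ⌈91/25⌉ = 4.
At least 4 tape sides are required, but only 3 are allowed.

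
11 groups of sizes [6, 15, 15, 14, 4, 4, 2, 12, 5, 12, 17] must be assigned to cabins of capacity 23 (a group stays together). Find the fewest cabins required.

6

Total = 17 + 15 + 15 + 14 + 12 + 12 + 6 + 5 + 4 + 4 + 2 = 106.
Lower bound: ⌈106/23⌉ = 5 cabins.
Also, 6 groups each exceed 23/2, and no two of those can share a cabin, so at least 6 cabins are needed.
A packing using 6 cabins:
  cabin 1: 17 + 6 = 23
  cabin 2: 15 + 5 + 2 = 22
  cabin 3: 15 + 4 + 4 = 23
  cabin 4: 14 = 14
  cabin 5: 12 = 12
  cabin 6: 12 = 12
This matches the lower bound, so 6 is optimal.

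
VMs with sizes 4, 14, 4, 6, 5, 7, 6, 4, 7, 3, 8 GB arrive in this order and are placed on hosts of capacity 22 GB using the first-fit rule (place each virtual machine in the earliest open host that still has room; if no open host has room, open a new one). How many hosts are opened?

  4 → host 1 (new)  [load 4/22]
  14 → host 1  [load 18/22]
  4 → host 1  [load 22/22]
  6 → host 2 (new)  [load 6/22]
  5 → host 2  [load 11/22]
  7 → host 2  [load 18/22]
  6 → host 3 (new)  [load 6/22]
  4 → host 2  [load 22/22]
  7 → host 3  [load 13/22]
  3 → host 3  [load 16/22]
  8 → host 4 (new)  [load 8/22]
4 hosts opened.

4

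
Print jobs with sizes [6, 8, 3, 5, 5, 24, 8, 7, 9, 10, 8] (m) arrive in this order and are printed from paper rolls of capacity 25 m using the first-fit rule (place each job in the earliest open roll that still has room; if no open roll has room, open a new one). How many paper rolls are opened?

  6 → roll 1 (new)  [load 6/25]
  8 → roll 1  [load 14/25]
  3 → roll 1  [load 17/25]
  5 → roll 1  [load 22/25]
  5 → roll 2 (new)  [load 5/25]
  24 → roll 3 (new)  [load 24/25]
  8 → roll 2  [load 13/25]
  7 → roll 2  [load 20/25]
  9 → roll 4 (new)  [load 9/25]
  10 → roll 4  [load 19/25]
  8 → roll 5 (new)  [load 8/25]
5 paper rolls opened.

5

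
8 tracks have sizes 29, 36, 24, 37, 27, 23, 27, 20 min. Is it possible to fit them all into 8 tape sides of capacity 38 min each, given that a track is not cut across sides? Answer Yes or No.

Yes

A valid assignment using 8 tape sides:
  side 1: 37 = 37
  side 2: 36 = 36
  side 3: 29 = 29
  side 4: 27 = 27
  side 5: 27 = 27
  side 6: 24 = 24
  side 7: 23 = 23
  side 8: 20 = 20
Every load is within 38 min, so 8 tape sides suffice.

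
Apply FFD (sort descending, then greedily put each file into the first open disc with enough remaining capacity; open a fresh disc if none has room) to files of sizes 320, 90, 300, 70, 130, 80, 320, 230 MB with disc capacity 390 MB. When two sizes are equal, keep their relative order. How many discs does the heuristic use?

5

Sorted descending: 320, 320, 300, 230, 130, 90, 80, 70.
  320 → disc 1 (new)  [load 320/390]
  320 → disc 2 (new)  [load 320/390]
  300 → disc 3 (new)  [load 300/390]
  230 → disc 4 (new)  [load 230/390]
  130 → disc 4  [load 360/390]
  90 → disc 3  [load 390/390]
  80 → disc 5 (new)  [load 80/390]
  70 → disc 1  [load 390/390]
5 discs opened.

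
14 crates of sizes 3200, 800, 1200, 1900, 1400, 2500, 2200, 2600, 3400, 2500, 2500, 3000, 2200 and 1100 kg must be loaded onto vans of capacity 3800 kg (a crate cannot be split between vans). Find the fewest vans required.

Total = 3400 + 3200 + 3000 + 2600 + 2500 + 2500 + 2500 + 2200 + 2200 + 1900 + 1400 + 1200 + 1100 + 800 = 30500 kg.
Lower bound: ⌈30500/3800⌉ = 9 vans.
A packing using 10 vans:
  van 1: 3400 = 3400
  van 2: 3200 = 3200
  van 3: 3000 + 800 = 3800
  van 4: 2600 + 1200 = 3800
  van 5: 2500 + 1100 = 3600
  van 6: 2500 = 2500
  van 7: 2500 = 2500
  van 8: 2200 + 1400 = 3600
  van 9: 2200 = 2200
  van 10: 1900 = 1900
No arrangement into 9 vans stays within capacity, so 10 is optimal.

10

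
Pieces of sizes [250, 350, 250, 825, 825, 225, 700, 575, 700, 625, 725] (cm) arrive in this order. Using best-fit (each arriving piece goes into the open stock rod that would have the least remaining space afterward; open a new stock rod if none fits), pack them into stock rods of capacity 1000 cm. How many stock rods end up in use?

  250 → stock rod 1 (new)  [load 250/1000]
  350 → stock rod 1  [load 600/1000]
  250 → stock rod 1  [load 850/1000]
  825 → stock rod 2 (new)  [load 825/1000]
  825 → stock rod 3 (new)  [load 825/1000]
  225 → stock rod 4 (new)  [load 225/1000]
  700 → stock rod 4  [load 925/1000]
  575 → stock rod 5 (new)  [load 575/1000]
  700 → stock rod 6 (new)  [load 700/1000]
  625 → stock rod 7 (new)  [load 625/1000]
  725 → stock rod 8 (new)  [load 725/1000]
8 stock rods opened.

8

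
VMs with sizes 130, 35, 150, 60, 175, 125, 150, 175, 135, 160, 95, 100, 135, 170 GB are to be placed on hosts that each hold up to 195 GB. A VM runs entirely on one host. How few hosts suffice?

11

Total = 175 + 175 + 170 + 160 + 150 + 150 + 135 + 135 + 130 + 125 + 100 + 95 + 60 + 35 = 1795 GB.
Lower bound: ⌈1795/195⌉ = 10 hosts.
Also, 11 VMs each exceed 195/2 GB, and no two of those can share a host, so at least 11 hosts are needed.
A packing using 11 hosts:
  host 1: 175 = 175
  host 2: 175 = 175
  host 3: 170 = 170
  host 4: 160 + 35 = 195
  host 5: 150 = 150
  host 6: 150 = 150
  host 7: 135 + 60 = 195
  host 8: 135 = 135
  host 9: 130 = 130
  host 10: 125 = 125
  host 11: 100 + 95 = 195
This matches the lower bound, so 11 is optimal.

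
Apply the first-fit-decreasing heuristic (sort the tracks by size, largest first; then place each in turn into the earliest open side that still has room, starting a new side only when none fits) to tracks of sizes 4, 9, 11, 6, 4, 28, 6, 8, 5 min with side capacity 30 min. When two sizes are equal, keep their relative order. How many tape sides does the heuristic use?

Sorted descending: 28, 11, 9, 8, 6, 6, 5, 4, 4.
  28 → side 1 (new)  [load 28/30]
  11 → side 2 (new)  [load 11/30]
  9 → side 2  [load 20/30]
  8 → side 2  [load 28/30]
  6 → side 3 (new)  [load 6/30]
  6 → side 3  [load 12/30]
  5 → side 3  [load 17/30]
  4 → side 3  [load 21/30]
  4 → side 3  [load 25/30]
3 tape sides opened.

3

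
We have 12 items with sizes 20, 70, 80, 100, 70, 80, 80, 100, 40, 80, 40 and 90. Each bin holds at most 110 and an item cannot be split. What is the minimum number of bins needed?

Total = 100 + 100 + 90 + 80 + 80 + 80 + 80 + 70 + 70 + 40 + 40 + 20 = 850.
Lower bound: ⌈850/110⌉ = 8 bins.
Also, 9 items each exceed 55, and no two of those can share a bin, so at least 9 bins are needed.
A packing using 9 bins:
  bin 1: 100 = 100
  bin 2: 100 = 100
  bin 3: 90 + 20 = 110
  bin 4: 80 = 80
  bin 5: 80 = 80
  bin 6: 80 = 80
  bin 7: 80 = 80
  bin 8: 70 + 40 = 110
  bin 9: 70 + 40 = 110
This matches the lower bound, so 9 is optimal.

9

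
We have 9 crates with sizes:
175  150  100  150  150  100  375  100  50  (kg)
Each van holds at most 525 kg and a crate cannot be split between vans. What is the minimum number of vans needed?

3

Total = 375 + 175 + 150 + 150 + 150 + 100 + 100 + 100 + 50 = 1350 kg.
Lower bound: ⌈1350/525⌉ = 3 vans.
A packing using 3 vans:
  van 1: 375 + 150 = 525
  van 2: 175 + 150 + 150 + 50 = 525
  van 3: 100 + 100 + 100 = 300
This matches the lower bound, so 3 is optimal.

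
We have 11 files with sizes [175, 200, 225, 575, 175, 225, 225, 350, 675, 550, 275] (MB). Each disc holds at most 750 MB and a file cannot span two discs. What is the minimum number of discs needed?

5

Total = 675 + 575 + 550 + 350 + 275 + 225 + 225 + 225 + 200 + 175 + 175 = 3650 MB.
Lower bound: ⌈3650/750⌉ = 5 discs.
A packing using 5 discs:
  disc 1: 675 = 675
  disc 2: 575 + 175 = 750
  disc 3: 550 + 200 = 750
  disc 4: 350 + 225 + 175 = 750
  disc 5: 275 + 225 + 225 = 725
This matches the lower bound, so 5 is optimal.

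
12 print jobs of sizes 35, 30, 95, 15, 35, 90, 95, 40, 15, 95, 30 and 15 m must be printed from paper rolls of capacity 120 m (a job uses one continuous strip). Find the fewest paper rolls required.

Total = 95 + 95 + 95 + 90 + 40 + 35 + 35 + 30 + 30 + 15 + 15 + 15 = 590 m.
Lower bound: ⌈590/120⌉ = 5 paper rolls.
A packing using 6 paper rolls:
  roll 1: 95 + 15 = 110
  roll 2: 95 + 15 = 110
  roll 3: 95 + 15 = 110
  roll 4: 90 + 30 = 120
  roll 5: 40 + 35 + 35 = 110
  roll 6: 30 = 30
No arrangement into 5 paper rolls stays within capacity, so 6 is optimal.

6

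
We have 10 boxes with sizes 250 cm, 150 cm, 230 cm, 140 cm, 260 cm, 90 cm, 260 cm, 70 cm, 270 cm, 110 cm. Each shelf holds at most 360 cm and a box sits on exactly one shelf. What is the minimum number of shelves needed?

Total = 270 + 260 + 260 + 250 + 230 + 150 + 140 + 110 + 90 + 70 = 1830 cm.
Lower bound: ⌈1830/360⌉ = 6 shelves.
A packing using 6 shelves:
  shelf 1: 270 + 90 = 360
  shelf 2: 260 + 70 = 330
  shelf 3: 260 = 260
  shelf 4: 250 + 110 = 360
  shelf 5: 230 = 230
  shelf 6: 150 + 140 = 290
This matches the lower bound, so 6 is optimal.

6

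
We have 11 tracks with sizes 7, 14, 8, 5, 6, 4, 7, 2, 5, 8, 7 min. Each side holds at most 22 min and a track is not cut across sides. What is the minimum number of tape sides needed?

4

Total = 14 + 8 + 8 + 7 + 7 + 7 + 6 + 5 + 5 + 4 + 2 = 73 min.
Lower bound: ⌈73/22⌉ = 4 tape sides.
A packing using 4 tape sides:
  side 1: 14 + 8 = 22
  side 2: 8 + 7 + 7 = 22
  side 3: 7 + 6 + 5 + 4 = 22
  side 4: 5 + 2 = 7
This matches the lower bound, so 4 is optimal.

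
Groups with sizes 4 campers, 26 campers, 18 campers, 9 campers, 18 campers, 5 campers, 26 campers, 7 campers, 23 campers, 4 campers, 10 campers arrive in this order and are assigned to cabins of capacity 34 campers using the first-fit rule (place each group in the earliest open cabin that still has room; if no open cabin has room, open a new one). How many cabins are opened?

5

  4 → cabin 1 (new)  [load 4/34]
  26 → cabin 1  [load 30/34]
  18 → cabin 2 (new)  [load 18/34]
  9 → cabin 2  [load 27/34]
  18 → cabin 3 (new)  [load 18/34]
  5 → cabin 2  [load 32/34]
  26 → cabin 4 (new)  [load 26/34]
  7 → cabin 3  [load 25/34]
  23 → cabin 5 (new)  [load 23/34]
  4 → cabin 1  [load 34/34]
  10 → cabin 5  [load 33/34]
5 cabins opened.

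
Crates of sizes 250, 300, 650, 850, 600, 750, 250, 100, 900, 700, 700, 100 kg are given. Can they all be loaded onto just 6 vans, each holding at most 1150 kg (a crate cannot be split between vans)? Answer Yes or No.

Total = 6150 kg; ⌈6150/1150⌉ = 6.
7 crates each exceed half the capacity and cannot share a van, forcing at least 7 vans.
At least 7 vans are required, but only 6 are allowed.

No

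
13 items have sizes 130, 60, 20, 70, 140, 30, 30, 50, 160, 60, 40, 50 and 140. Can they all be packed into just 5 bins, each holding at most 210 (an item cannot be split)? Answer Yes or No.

Yes

A valid assignment using 5 bins:
  bin 1: 160 + 50 = 210
  bin 2: 140 + 70 = 210
  bin 3: 140 + 60 = 200
  bin 4: 130 + 60 + 20 = 210
  bin 5: 50 + 40 + 30 + 30 = 150
Every load is within 210, so 5 bins suffice.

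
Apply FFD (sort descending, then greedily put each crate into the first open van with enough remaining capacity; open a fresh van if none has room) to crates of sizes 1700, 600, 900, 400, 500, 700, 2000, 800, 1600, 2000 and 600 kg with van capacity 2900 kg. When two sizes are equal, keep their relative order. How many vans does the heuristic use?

Sorted descending: 2000, 2000, 1700, 1600, 900, 800, 700, 600, 600, 500, 400.
  2000 → van 1 (new)  [load 2000/2900]
  2000 → van 2 (new)  [load 2000/2900]
  1700 → van 3 (new)  [load 1700/2900]
  1600 → van 4 (new)  [load 1600/2900]
  900 → van 1  [load 2900/2900]
  800 → van 2  [load 2800/2900]
  700 → van 3  [load 2400/2900]
  600 → van 4  [load 2200/2900]
  600 → van 4  [load 2800/2900]
  500 → van 3  [load 2900/2900]
  400 → van 5 (new)  [load 400/2900]
5 vans opened.

5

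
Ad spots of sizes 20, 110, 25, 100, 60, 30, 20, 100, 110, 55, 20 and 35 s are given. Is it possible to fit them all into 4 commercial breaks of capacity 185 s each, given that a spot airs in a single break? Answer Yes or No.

A valid assignment using 4 commercial breaks:
  break 1: 110 + 60 = 170
  break 2: 110 + 55 + 20 = 185
  break 3: 100 + 35 + 30 + 20 = 185
  break 4: 100 + 25 + 20 = 145
Every load is within 185 s, so 4 commercial breaks suffice.

Yes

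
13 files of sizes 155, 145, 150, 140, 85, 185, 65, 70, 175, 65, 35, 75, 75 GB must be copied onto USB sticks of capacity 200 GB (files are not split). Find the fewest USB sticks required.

Total = 185 + 175 + 155 + 150 + 145 + 140 + 85 + 75 + 75 + 70 + 65 + 65 + 35 = 1420 GB.
Lower bound: ⌈1420/200⌉ = 8 USB sticks.
A packing using 9 USB sticks:
  USB stick 1: 185 = 185
  USB stick 2: 175 = 175
  USB stick 3: 155 + 35 = 190
  USB stick 4: 150 = 150
  USB stick 5: 145 = 145
  USB stick 6: 140 = 140
  USB stick 7: 85 + 75 = 160
  USB stick 8: 75 + 70 = 145
  USB stick 9: 65 + 65 = 130
No arrangement into 8 USB sticks stays within capacity, so 9 is optimal.

9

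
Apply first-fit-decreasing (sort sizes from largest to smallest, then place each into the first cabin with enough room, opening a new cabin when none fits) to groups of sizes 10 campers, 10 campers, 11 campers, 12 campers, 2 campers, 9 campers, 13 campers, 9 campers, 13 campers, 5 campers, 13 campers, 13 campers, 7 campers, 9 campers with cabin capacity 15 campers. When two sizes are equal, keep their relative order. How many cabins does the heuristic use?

Sorted descending: 13, 13, 13, 13, 12, 11, 10, 10, 9, 9, 9, 7, 5, 2.
  13 → cabin 1 (new)  [load 13/15]
  13 → cabin 2 (new)  [load 13/15]
  13 → cabin 3 (new)  [load 13/15]
  13 → cabin 4 (new)  [load 13/15]
  12 → cabin 5 (new)  [load 12/15]
  11 → cabin 6 (new)  [load 11/15]
  10 → cabin 7 (new)  [load 10/15]
  10 → cabin 8 (new)  [load 10/15]
  9 → cabin 9 (new)  [load 9/15]
  9 → cabin 10 (new)  [load 9/15]
  9 → cabin 11 (new)  [load 9/15]
  7 → cabin 12 (new)  [load 7/15]
  5 → cabin 7  [load 15/15]
  2 → cabin 1  [load 15/15]
12 cabins opened.

12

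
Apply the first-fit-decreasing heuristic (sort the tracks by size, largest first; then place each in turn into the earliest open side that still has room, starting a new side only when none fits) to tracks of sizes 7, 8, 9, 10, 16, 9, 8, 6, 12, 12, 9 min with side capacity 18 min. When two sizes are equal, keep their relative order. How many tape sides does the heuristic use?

7

Sorted descending: 16, 12, 12, 10, 9, 9, 9, 8, 8, 7, 6.
  16 → side 1 (new)  [load 16/18]
  12 → side 2 (new)  [load 12/18]
  12 → side 3 (new)  [load 12/18]
  10 → side 4 (new)  [load 10/18]
  9 → side 5 (new)  [load 9/18]
  9 → side 5  [load 18/18]
  9 → side 6 (new)  [load 9/18]
  8 → side 4  [load 18/18]
  8 → side 6  [load 17/18]
  7 → side 7 (new)  [load 7/18]
  6 → side 2  [load 18/18]
7 tape sides opened.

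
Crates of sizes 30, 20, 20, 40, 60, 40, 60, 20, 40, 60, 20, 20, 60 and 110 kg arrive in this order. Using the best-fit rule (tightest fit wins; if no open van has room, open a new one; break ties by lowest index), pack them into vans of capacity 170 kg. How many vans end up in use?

4

  30 → van 1 (new)  [load 30/170]
  20 → van 1  [load 50/170]
  20 → van 1  [load 70/170]
  40 → van 1  [load 110/170]
  60 → van 1  [load 170/170]
  40 → van 2 (new)  [load 40/170]
  60 → van 2  [load 100/170]
  20 → van 2  [load 120/170]
  40 → van 2  [load 160/170]
  60 → van 3 (new)  [load 60/170]
  20 → van 3  [load 80/170]
  20 → van 3  [load 100/170]
  60 → van 3  [load 160/170]
  110 → van 4 (new)  [load 110/170]
4 vans opened.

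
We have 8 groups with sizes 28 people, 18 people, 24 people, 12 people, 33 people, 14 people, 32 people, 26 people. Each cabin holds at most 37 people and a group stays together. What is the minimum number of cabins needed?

6

Total = 33 + 32 + 28 + 26 + 24 + 18 + 14 + 12 = 187 people.
Lower bound: ⌈187/37⌉ = 6 cabins.
A packing using 6 cabins:
  cabin 1: 33 = 33
  cabin 2: 32 = 32
  cabin 3: 28 = 28
  cabin 4: 26 = 26
  cabin 5: 24 + 12 = 36
  cabin 6: 18 + 14 = 32
This matches the lower bound, so 6 is optimal.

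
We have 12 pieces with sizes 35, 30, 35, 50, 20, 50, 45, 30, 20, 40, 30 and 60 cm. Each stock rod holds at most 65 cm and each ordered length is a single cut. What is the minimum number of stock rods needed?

8

Total = 60 + 50 + 50 + 45 + 40 + 35 + 35 + 30 + 30 + 30 + 20 + 20 = 445 cm.
Lower bound: ⌈445/65⌉ = 7 stock rods.
A packing using 8 stock rods:
  stock rod 1: 60 = 60
  stock rod 2: 50 = 50
  stock rod 3: 50 = 50
  stock rod 4: 45 + 20 = 65
  stock rod 5: 40 + 20 = 60
  stock rod 6: 35 + 30 = 65
  stock rod 7: 35 + 30 = 65
  stock rod 8: 30 = 30
No arrangement into 7 stock rods stays within capacity, so 8 is optimal.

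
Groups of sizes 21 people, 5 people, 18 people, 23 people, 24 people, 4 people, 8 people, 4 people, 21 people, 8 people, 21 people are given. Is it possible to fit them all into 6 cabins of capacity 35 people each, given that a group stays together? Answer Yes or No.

Yes

A valid assignment using 6 cabins:
  cabin 1: 24 + 8 = 32
  cabin 2: 23 + 8 + 4 = 35
  cabin 3: 21 + 5 + 4 = 30
  cabin 4: 21 = 21
  cabin 5: 21 = 21
  cabin 6: 18 = 18
Every load is within 35 people, so 6 cabins suffice.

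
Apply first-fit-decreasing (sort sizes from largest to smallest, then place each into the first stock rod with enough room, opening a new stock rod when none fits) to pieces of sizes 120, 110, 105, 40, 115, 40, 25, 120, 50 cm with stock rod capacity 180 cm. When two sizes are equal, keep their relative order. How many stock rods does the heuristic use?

Sorted descending: 120, 120, 115, 110, 105, 50, 40, 40, 25.
  120 → stock rod 1 (new)  [load 120/180]
  120 → stock rod 2 (new)  [load 120/180]
  115 → stock rod 3 (new)  [load 115/180]
  110 → stock rod 4 (new)  [load 110/180]
  105 → stock rod 5 (new)  [load 105/180]
  50 → stock rod 1  [load 170/180]
  40 → stock rod 2  [load 160/180]
  40 → stock rod 3  [load 155/180]
  25 → stock rod 3  [load 180/180]
5 stock rods opened.

5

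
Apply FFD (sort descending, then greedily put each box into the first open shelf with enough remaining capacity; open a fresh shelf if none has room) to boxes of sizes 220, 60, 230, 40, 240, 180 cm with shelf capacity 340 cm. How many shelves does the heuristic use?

Sorted descending: 240, 230, 220, 180, 60, 40.
  240 → shelf 1 (new)  [load 240/340]
  230 → shelf 2 (new)  [load 230/340]
  220 → shelf 3 (new)  [load 220/340]
  180 → shelf 4 (new)  [load 180/340]
  60 → shelf 1  [load 300/340]
  40 → shelf 1  [load 340/340]
4 shelves opened.

4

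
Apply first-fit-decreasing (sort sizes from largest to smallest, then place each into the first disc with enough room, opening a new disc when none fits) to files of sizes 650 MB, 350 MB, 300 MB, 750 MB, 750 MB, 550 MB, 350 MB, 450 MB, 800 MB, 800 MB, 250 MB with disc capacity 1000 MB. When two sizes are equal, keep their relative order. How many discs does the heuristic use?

Sorted descending: 800, 800, 750, 750, 650, 550, 450, 350, 350, 300, 250.
  800 → disc 1 (new)  [load 800/1000]
  800 → disc 2 (new)  [load 800/1000]
  750 → disc 3 (new)  [load 750/1000]
  750 → disc 4 (new)  [load 750/1000]
  650 → disc 5 (new)  [load 650/1000]
  550 → disc 6 (new)  [load 550/1000]
  450 → disc 6  [load 1000/1000]
  350 → disc 5  [load 1000/1000]
  350 → disc 7 (new)  [load 350/1000]
  300 → disc 7  [load 650/1000]
  250 → disc 3  [load 1000/1000]
7 discs opened.

7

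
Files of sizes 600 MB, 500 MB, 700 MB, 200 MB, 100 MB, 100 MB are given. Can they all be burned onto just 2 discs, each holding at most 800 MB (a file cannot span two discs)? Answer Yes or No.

Total = 2200 MB; ⌈2200/800⌉ = 3.
At least 3 discs are required, but only 2 are allowed.

No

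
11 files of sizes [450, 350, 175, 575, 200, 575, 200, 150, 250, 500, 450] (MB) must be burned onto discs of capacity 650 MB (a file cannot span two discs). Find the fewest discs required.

Total = 575 + 575 + 500 + 450 + 450 + 350 + 250 + 200 + 200 + 175 + 150 = 3875 MB.
Lower bound: ⌈3875/650⌉ = 6 discs.
A packing using 7 discs:
  disc 1: 575 = 575
  disc 2: 575 = 575
  disc 3: 500 + 150 = 650
  disc 4: 450 + 200 = 650
  disc 5: 450 + 200 = 650
  disc 6: 350 + 250 = 600
  disc 7: 175 = 175
No arrangement into 6 discs stays within capacity, so 7 is optimal.

7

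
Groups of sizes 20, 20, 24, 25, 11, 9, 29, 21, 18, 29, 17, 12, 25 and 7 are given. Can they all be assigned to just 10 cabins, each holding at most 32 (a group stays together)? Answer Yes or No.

Yes

A valid assignment using 10 cabins:
  cabin 1: 29 = 29
  cabin 2: 29 = 29
  cabin 3: 25 + 7 = 32
  cabin 4: 25 = 25
  cabin 5: 24 = 24
  cabin 6: 21 + 11 = 32
  cabin 7: 20 + 12 = 32
  cabin 8: 20 + 9 = 29
  cabin 9: 18 = 18
  cabin 10: 17 = 17
Every load is within 32, so 10 cabins suffice.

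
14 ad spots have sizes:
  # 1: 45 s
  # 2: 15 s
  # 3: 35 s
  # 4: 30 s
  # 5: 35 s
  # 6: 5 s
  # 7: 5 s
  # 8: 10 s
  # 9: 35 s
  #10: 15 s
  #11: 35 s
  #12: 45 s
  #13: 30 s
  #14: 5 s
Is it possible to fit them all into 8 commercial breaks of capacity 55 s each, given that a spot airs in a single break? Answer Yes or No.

A valid assignment using 8 commercial breaks:
  break 1: 45 + 10 = 55
  break 2: 45 + 5 + 5 = 55
  break 3: 35 + 15 + 5 = 55
  break 4: 35 + 15 = 50
  break 5: 35 = 35
  break 6: 35 = 35
  break 7: 30 = 30
  break 8: 30 = 30
Every load is within 55 s, so 8 commercial breaks suffice.

Yes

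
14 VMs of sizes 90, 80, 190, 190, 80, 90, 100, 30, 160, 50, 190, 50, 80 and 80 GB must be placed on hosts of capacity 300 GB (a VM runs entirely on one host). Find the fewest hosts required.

Total = 190 + 190 + 190 + 160 + 100 + 90 + 90 + 80 + 80 + 80 + 80 + 50 + 50 + 30 = 1460 GB.
Lower bound: ⌈1460/300⌉ = 5 hosts.
A packing using 5 hosts:
  host 1: 190 + 100 = 290
  host 2: 190 + 90 = 280
  host 3: 190 + 80 + 30 = 300
  host 4: 160 + 90 + 50 = 300
  host 5: 80 + 80 + 80 + 50 = 290
This matches the lower bound, so 5 is optimal.

5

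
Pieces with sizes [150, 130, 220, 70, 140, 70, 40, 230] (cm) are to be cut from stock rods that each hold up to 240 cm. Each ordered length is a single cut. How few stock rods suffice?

Total = 230 + 220 + 150 + 140 + 130 + 70 + 70 + 40 = 1050 cm.
Lower bound: ⌈1050/240⌉ = 5 stock rods.
A packing using 5 stock rods:
  stock rod 1: 230 = 230
  stock rod 2: 220 = 220
  stock rod 3: 150 + 70 = 220
  stock rod 4: 140 + 70 = 210
  stock rod 5: 130 + 40 = 170
This matches the lower bound, so 5 is optimal.

5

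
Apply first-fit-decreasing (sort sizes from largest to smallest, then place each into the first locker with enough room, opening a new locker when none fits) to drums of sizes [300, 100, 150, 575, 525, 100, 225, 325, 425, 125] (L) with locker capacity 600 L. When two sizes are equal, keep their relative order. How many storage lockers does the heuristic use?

Sorted descending: 575, 525, 425, 325, 300, 225, 150, 125, 100, 100.
  575 → locker 1 (new)  [load 575/600]
  525 → locker 2 (new)  [load 525/600]
  425 → locker 3 (new)  [load 425/600]
  325 → locker 4 (new)  [load 325/600]
  300 → locker 5 (new)  [load 300/600]
  225 → locker 4  [load 550/600]
  150 → locker 3  [load 575/600]
  125 → locker 5  [load 425/600]
  100 → locker 5  [load 525/600]
  100 → locker 6 (new)  [load 100/600]
6 storage lockers opened.

6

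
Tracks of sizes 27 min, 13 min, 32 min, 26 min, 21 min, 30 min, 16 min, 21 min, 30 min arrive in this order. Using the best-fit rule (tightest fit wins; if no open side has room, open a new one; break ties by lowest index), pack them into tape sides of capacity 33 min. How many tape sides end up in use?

  27 → side 1 (new)  [load 27/33]
  13 → side 2 (new)  [load 13/33]
  32 → side 3 (new)  [load 32/33]
  26 → side 4 (new)  [load 26/33]
  21 → side 5 (new)  [load 21/33]
  30 → side 6 (new)  [load 30/33]
  16 → side 2  [load 29/33]
  21 → side 7 (new)  [load 21/33]
  30 → side 8 (new)  [load 30/33]
8 tape sides opened.

8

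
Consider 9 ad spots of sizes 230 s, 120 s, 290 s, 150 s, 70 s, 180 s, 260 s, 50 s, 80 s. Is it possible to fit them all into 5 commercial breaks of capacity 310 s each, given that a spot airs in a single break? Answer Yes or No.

A valid assignment using 5 commercial breaks:
  break 1: 290 = 290
  break 2: 260 + 50 = 310
  break 3: 230 + 80 = 310
  break 4: 180 + 120 = 300
  break 5: 150 + 70 = 220
Every load is within 310 s, so 5 commercial breaks suffice.

Yes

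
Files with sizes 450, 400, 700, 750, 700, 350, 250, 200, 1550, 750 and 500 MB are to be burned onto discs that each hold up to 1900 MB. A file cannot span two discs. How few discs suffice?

4

Total = 1550 + 750 + 750 + 700 + 700 + 500 + 450 + 400 + 350 + 250 + 200 = 6600 MB.
Lower bound: ⌈6600/1900⌉ = 4 discs.
A packing using 4 discs:
  disc 1: 1550 + 350 = 1900
  disc 2: 750 + 750 + 400 = 1900
  disc 3: 700 + 700 + 500 = 1900
  disc 4: 450 + 250 + 200 = 900
This matches the lower bound, so 4 is optimal.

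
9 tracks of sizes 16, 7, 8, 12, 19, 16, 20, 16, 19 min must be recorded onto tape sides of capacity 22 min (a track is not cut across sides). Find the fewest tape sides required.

8

Total = 20 + 19 + 19 + 16 + 16 + 16 + 12 + 8 + 7 = 133 min.
Lower bound: ⌈133/22⌉ = 7 tape sides.
A packing using 8 tape sides:
  side 1: 20 = 20
  side 2: 19 = 19
  side 3: 19 = 19
  side 4: 16 = 16
  side 5: 16 = 16
  side 6: 16 = 16
  side 7: 12 + 8 = 20
  side 8: 7 = 7
No arrangement into 7 tape sides stays within capacity, so 8 is optimal.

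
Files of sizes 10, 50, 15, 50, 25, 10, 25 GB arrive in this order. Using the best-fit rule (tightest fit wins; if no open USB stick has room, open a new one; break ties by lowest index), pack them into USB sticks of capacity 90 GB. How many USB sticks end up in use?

  10 → USB stick 1 (new)  [load 10/90]
  50 → USB stick 1  [load 60/90]
  15 → USB stick 1  [load 75/90]
  50 → USB stick 2 (new)  [load 50/90]
  25 → USB stick 2  [load 75/90]
  10 → USB stick 1  [load 85/90]
  25 → USB stick 3 (new)  [load 25/90]
3 USB sticks opened.

3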